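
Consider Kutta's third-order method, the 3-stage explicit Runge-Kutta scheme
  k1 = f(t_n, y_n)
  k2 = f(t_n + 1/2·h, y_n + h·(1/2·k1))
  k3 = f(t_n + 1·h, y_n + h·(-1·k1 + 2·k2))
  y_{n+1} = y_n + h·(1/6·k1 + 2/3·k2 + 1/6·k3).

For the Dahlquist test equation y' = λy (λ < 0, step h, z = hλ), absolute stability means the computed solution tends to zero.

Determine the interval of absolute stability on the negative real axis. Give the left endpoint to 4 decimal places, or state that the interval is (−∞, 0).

Test eqn y'=λy, z=hλ:
  order 3, 3-stage ⇒ R(z)=1+z+z^2/2+z^3/6
  (e.g. R(-1.48)=0.07490, |R|=0.07490)

Find x<0 with |R(x)|<1.
x=-1.48: |R|=0.0749
|R(-1.5)|=0.0625 |R(-1.48)|=0.0749 |R(-1.07)|=0.2983
Bisect:
  x_lo=-3.1448 |R|=2.3834  x_hi=-0.1989 |R|=0.8196
  mid=-1.67185 |R|=0.05314 →hi
  mid=-2.40832 |R|=0.83636 →hi
  mid=-2.77655 |R|=1.48945 →lo
  mid=-2.59244 |R|=1.13591 →lo
  mid=-2.50038 |R|=0.97978 →hi
  mid=-2.54641 |R|=1.05621 →lo
  mid=-2.52339 |R|=1.01759 →lo
  ...
  [-2.51278,-2.51260] ⇒ x*=-2.5127
So |R|<1 on (-2.5127, 0).

(-2.5127, 0).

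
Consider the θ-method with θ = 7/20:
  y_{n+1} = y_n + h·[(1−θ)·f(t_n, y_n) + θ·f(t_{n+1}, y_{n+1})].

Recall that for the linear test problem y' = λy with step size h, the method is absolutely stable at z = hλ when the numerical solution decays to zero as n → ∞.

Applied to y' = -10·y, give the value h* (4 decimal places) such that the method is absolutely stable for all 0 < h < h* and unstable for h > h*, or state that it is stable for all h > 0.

(-6.6667,0); λ=-10 ⇒ h* = (20/3)/10 = 0.6667.

Set f=λy, z=hλ:
  y_{n+1} = y_n + z·[13/20·y_n + 7/20·y_{n+1}] ⇒ (1 − 7/20z)y_{n+1} = (1 + 13/20z)y_n
  ⇒ R(z) = (1 + 13/20z)/(1 − 7/20z).

Boundary: |R(x)|=1, x<0.
x=-0.72: |R|=0.4249
R=−1: 1+13/20x = −1+7/20x ⇒ -3/10x=2 ⇒ x=2/(-3/10)=-6.6667
Confirm numerically:
  x=-6.186: |R|=0.95444 <1
  x=-4.403: |R|=0.73275 <1
  x=-3.579: |R|=0.58880 <1
  x=-3.017: |R|=0.46745 <1
  x=-7.013: |R|=1.03008 >1
  x=-6.901: |R|=1.02058 >1
  x=-6.717: |R|=1.00451 >1
Stable set (-6.6667, 0).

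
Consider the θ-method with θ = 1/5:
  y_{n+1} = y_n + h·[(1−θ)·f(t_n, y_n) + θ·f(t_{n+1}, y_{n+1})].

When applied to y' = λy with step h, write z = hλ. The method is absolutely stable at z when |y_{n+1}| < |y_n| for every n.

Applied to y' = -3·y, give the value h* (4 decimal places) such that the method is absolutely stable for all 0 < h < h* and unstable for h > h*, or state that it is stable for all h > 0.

(-3.3333,0); λ=-3 ⇒ h* = (10/3)/3 = 1.1111.

On y'=λy, z=hλ:
  y_{n+1} = y_n + z·[4/5·y_n + 1/5·y_{n+1}] ⇒ (1 − 1/5z)y_{n+1} = (1 + 4/5z)y_n
  Hence R(z) = (1 + 4/5z)/(1 − 1/5z).

Find x<0 with |R(x)|<1.
x=-1.28: |R|=0.0191
R=−1: 1+4/5x = −1+1/5x ⇒ -3/5x=2 ⇒ x=2/(-3/5)=-3.3333
Confirm numerically:
  x=-3.169: |R|=0.93965 <1
  x=-2.841: |R|=0.81163 <1
  x=-2.357: |R|=0.60188 <1
  x=-3.771: |R|=1.14970 >1
  x=-3.709: |R|=1.12941 >1
  x=-3.503: |R|=1.05986 >1
Stable set (-3.3333, 0).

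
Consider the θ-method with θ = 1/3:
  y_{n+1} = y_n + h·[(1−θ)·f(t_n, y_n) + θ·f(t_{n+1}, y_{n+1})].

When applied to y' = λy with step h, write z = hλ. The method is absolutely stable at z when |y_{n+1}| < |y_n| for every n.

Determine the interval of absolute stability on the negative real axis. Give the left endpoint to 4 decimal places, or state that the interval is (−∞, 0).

With y'=λy (z=hλ):
  y_{n+1} = y_n + z·[2/3·y_n + 1/3·y_{n+1}] ⇒ (1 − 1/3z)y_{n+1} = (1 + 2/3z)y_n
  so R(z) = (1 + 2/3z)/(1 − 1/3z).

Boundary: |R(x)|=1, x<0.
x=-0.47: |R|=0.5937
R=−1: 1+2/3x = −1+1/3x ⇒ -1/3x=2 ⇒ x=2/(-1/3)=-6.0000
Confirm numerically:
  x=-5.657: |R|=0.96038 <1
  x=-3.525: |R|=0.62069 <1
  x=-3.256: |R|=0.56138 <1
  x=-2.935: |R|=0.48357 <1
  x=-6.553: |R|=1.05789 >1
  x=-6.357: |R|=1.03815 >1
  x=-6.241: |R|=1.02608 >1
Stable set (-6.0000, 0).

z∈(-6.0000,0).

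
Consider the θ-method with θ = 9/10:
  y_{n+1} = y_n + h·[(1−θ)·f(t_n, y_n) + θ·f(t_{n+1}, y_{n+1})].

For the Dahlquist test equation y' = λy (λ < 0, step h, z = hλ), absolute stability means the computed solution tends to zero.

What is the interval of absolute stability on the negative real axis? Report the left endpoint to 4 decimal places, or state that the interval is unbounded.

unbounded; (−∞, 0).

Set f=λy, z=hλ:
  y_{n+1} = y_n + z·[1/10·y_n + 9/10·y_{n+1}] ⇒ (1 − 9/10z)y_{n+1} = (1 + 1/10z)y_n
  Hence R(z) = (1 + 1/10z)/(1 − 9/10z).

Boundary: |R(x)|=1, x<0.
x=-0.61: |R|=0.6062
x=-2: |R|=0.2857
x=-10: |R|=0.0000
x=-100: |R|=0.0989
θ=9/10≥1/2 ⇒ |1+1/10x|<|1−9/10x| ∀x<0 ⇒ interval (−∞,0).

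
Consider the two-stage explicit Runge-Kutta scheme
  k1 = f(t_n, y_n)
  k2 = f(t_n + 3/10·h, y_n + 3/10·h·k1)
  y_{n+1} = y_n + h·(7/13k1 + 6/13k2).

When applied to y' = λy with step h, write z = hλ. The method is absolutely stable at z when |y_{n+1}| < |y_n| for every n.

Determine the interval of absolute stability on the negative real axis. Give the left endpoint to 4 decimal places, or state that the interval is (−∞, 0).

z∈(-7.2222,0).

Test eqn y'=λy, z=hλ:
  k1=λy_n ⇒ h·k1=z·y_n;  k2=λ(1+3/10z)y_n ⇒ h·k2=z(1+3/10z)y_n
  y_{n+1}/y_n = 1 + 7/13z + 6/13z(1+3/10z) = 1 + z + 9/65z²
  Hence R(z) = 1 + z + 9/65z².

Find x<0 with |R(x)|<1.
x=-1.49: |R|=0.1826
R=1: x+9/65x²=0 ⇒ x=−65/9=-7.2222; min R=1−1/(4·9/65)=-0.8056>−1
Confirm numerically:
  x=-6.068: |R|=0.03024 <1
  x=-4.920: |R|=0.56834 <1
  x=-2.975: |R|=0.74953 <1
  x=-7.626: |R|=1.42635 >1
  x=-7.546: |R|=1.33829 >1
  x=-7.271: |R|=1.04911 >1
Interval (-7.2222, 0).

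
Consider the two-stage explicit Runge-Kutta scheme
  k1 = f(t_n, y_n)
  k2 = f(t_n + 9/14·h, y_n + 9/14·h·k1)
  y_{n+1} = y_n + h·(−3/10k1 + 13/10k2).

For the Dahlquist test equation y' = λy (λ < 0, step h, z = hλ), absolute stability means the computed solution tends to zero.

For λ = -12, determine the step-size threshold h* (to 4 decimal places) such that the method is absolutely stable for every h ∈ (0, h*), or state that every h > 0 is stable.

With y'=λy (z=hλ):
  k1=λy_n ⇒ h·k1=z·y_n;  k2=λ(1+9/14z)y_n ⇒ h·k2=z(1+9/14z)y_n
  y_{n+1}/y_n = 1 − 3/10z + 13/10z(1+9/14z) = 1 + z + 117/140z²
  so R(z) = 1 + z + 117/140z².

Solve |R(x)|<1 on ℝ⁻.
x=-1.72: |R|=1.7524
R=1: x+117/140x²=0 ⇒ x=−140/117=-1.1966; min R=1−1/(4·117/140)=0.7009>−1
Confirm numerically:
  x=-1.111: |R|=0.92054 <1
  x=-1.100: |R|=0.91121 <1
  x=-0.903: |R|=0.77845 <1
  x=-0.710: |R|=0.71128 <1
  x=-1.696: |R|=1.70786 >1
  x=-1.617: |R|=1.56813 >1
So |R|<1 on (-1.1966, 0).

(-1.1966,0); λ=-12 ⇒ h* = (140/117)/12 = 0.0997.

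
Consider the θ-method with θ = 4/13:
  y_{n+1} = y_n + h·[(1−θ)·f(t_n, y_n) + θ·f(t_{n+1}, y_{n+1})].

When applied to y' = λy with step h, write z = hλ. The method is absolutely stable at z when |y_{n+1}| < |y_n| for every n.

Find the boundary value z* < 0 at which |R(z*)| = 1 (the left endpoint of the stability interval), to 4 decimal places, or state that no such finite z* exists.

With y'=λy (z=hλ):
  y_{n+1} = y_n + z·[9/13·y_n + 4/13·y_{n+1}] ⇒ (1 − 4/13z)y_{n+1} = (1 + 9/13z)y_n
  ⇒ R(z) = (1 + 9/13z)/(1 − 4/13z).

Need |R(x)|<1, x<0.
x=-0.87: |R|=0.3137
R=−1: 1+9/13x = −1+4/13x ⇒ -5/13x=2 ⇒ x=2/(-5/13)=-5.2000
Confirm numerically:
  x=-5.108: |R|=0.98624 <1
  x=-4.692: |R|=0.92005 <1
  x=-3.601: |R|=0.70825 <1
  x=-2.778: |R|=0.49776 <1
  x=-5.639: |R|=1.06173 >1
  x=-5.423: |R|=1.03214 >1
  x=-5.400: |R|=1.02890 >1
Interval (-5.2000, 0).

left endpoint -5.2000.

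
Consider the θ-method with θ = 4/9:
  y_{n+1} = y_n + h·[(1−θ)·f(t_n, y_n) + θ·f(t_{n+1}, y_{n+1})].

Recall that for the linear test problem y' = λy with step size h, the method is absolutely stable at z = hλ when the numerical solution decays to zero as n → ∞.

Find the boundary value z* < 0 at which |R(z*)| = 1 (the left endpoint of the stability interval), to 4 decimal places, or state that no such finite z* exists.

left endpoint -18.0000.

Test eqn y'=λy, z=hλ:
  y_{n+1} = y_n + z·[5/9·y_n + 4/9·y_{n+1}] ⇒ (1 − 4/9z)y_{n+1} = (1 + 5/9z)y_n
  so R(z) = (1 + 5/9z)/(1 − 4/9z).

Find x<0 with |R(x)|<1.
x=-1.64: |R|=0.0514
R=−1: 1+5/9x = −1+4/9x ⇒ -1/9x=2 ⇒ x=2/(-1/9)=-18.0000
Confirm numerically:
  x=-17.468: |R|=0.99325 <1
  x=-17.328: |R|=0.99142 <1
  x=-7.540: |R|=0.73289 <1
  x=-18.498: |R|=1.00600 >1
  x=-18.200: |R|=1.00244 >1
Interval (-18.0000, 0).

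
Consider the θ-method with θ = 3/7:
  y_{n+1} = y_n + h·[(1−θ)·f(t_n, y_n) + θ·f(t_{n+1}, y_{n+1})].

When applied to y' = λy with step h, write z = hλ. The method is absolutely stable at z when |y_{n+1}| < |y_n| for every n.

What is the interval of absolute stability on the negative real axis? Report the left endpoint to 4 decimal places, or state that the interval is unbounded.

Set f=λy, z=hλ:
  y_{n+1} = y_n + z·[4/7·y_n + 3/7·y_{n+1}] ⇒ (1 − 3/7z)y_{n+1} = (1 + 4/7z)y_n
  Hence R(z) = (1 + 4/7z)/(1 − 3/7z).

Find x<0 with |R(x)|<1.
x=-1.12: |R|=0.2432
R=−1: 1+4/7x = −1+3/7x ⇒ -1/7x=2 ⇒ x=2/(-1/7)=-14.0000
Confirm numerically:
  x=-13.312: |R|=0.98534 <1
  x=-6.852: |R|=0.74060 <1
  x=-6.695: |R|=0.73029 <1
  x=-14.424: |R|=1.00843 >1
  x=-14.220: |R|=1.00443 >1
  x=-14.172: |R|=1.00347 >1
Interval (-14.0000, 0).

z∈(-14.0000,0).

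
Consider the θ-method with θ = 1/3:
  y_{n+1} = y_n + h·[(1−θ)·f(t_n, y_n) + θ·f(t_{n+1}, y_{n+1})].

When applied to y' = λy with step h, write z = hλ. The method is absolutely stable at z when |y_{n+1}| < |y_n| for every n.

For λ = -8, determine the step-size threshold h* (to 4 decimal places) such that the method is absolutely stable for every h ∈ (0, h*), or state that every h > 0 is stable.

Test eqn y'=λy, z=hλ:
  y_{n+1} = y_n + z·[2/3·y_n + 1/3·y_{n+1}] ⇒ (1 − 1/3z)y_{n+1} = (1 + 2/3z)y_n
  so R(z) = (1 + 2/3z)/(1 − 1/3z).

Find x<0 with |R(x)|<1.
x=-0.52: |R|=0.5568
R=−1: 1+2/3x = −1+1/3x ⇒ -1/3x=2 ⇒ x=2/(-1/3)=-6.0000
Confirm numerically:
  x=-3.983: |R|=0.71116 <1
  x=-3.683: |R|=0.65330 <1
  x=-2.840: |R|=0.45890 <1
  x=-2.736: |R|=0.43096 <1
  x=-6.529: |R|=1.05551 >1
  x=-6.420: |R|=1.04459 >1
  x=-6.125: |R|=1.01370 >1
So |R|<1 on (-6.0000, 0).

(-6.0000,0); λ=-8 ⇒ h* = (6)/8 = 0.7500.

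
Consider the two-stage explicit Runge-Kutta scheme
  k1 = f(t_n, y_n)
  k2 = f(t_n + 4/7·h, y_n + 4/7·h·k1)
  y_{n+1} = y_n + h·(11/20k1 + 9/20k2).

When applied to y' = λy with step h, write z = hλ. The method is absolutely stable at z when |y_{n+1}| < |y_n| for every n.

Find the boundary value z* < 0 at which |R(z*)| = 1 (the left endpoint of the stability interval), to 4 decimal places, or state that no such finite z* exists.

On y'=λy, z=hλ:
  k1=λy_n ⇒ h·k1=z·y_n;  k2=λ(1+4/7z)y_n ⇒ h·k2=z(1+4/7z)y_n
  y_{n+1}/y_n = 1 + 11/20z + 9/20z(1+4/7z) = 1 + z + 9/35z²
  ⇒ R(z) = 1 + z + 9/35z².

Need |R(x)|<1, x<0.
x=-0.54: |R|=0.5350
R=1: x+9/35x²=0 ⇒ x=−35/9=-3.8889; min R=1−1/(4·9/35)=0.0278>−1
Confirm numerically:
  x=-3.548: |R|=0.68899 <1
  x=-1.769: |R|=0.03569 <1
  x=-1.648: |R|=0.05038 <1
  x=-4.222: |R|=1.36164 >1
  x=-4.119: |R|=1.24373 >1
  x=-4.099: |R|=1.22146 >1
So |R|<1 on (-3.8889, 0).

left endpoint -3.8889.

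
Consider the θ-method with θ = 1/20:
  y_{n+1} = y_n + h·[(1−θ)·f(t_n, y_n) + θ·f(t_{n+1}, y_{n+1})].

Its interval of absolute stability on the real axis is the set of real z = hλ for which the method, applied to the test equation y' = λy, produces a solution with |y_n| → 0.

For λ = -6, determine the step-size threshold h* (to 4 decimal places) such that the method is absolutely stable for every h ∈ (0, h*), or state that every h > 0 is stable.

Test eqn y'=λy, z=hλ:
  y_{n+1} = y_n + z·[19/20·y_n + 1/20·y_{n+1}] ⇒ (1 − 1/20z)y_{n+1} = (1 + 19/20z)y_n
  Hence R(z) = (1 + 19/20z)/(1 − 1/20z).

Solve |R(x)|<1 on ℝ⁻.
x=-0.32: |R|=0.6850
R=−1: 1+19/20x = −1+1/20x ⇒ -9/10x=2 ⇒ x=2/(-9/10)=-2.2222
Confirm numerically:
  x=-1.600: |R|=0.48148 <1
  x=-1.379: |R|=0.29005 <1
  x=-1.205: |R|=0.13652 <1
  x=-0.939: |R|=0.10311 <1
  x=-2.687: |R|=1.36876 >1
  x=-2.612: |R|=1.31028 >1
  x=-2.445: |R|=1.17866 >1
So |R|<1 on (-2.2222, 0).

(-2.2222,0); λ=-6 ⇒ h* = (20/9)/6 = 0.3704.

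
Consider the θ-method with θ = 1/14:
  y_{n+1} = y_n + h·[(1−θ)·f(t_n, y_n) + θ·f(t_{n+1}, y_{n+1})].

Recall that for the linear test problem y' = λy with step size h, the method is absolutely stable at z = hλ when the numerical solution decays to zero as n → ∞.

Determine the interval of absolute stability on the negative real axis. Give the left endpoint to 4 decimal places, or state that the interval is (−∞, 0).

z∈(-2.3333,0).

Test eqn y'=λy, z=hλ:
  y_{n+1} = y_n + z·[13/14·y_n + 1/14·y_{n+1}] ⇒ (1 − 1/14z)y_{n+1} = (1 + 13/14z)y_n
  so R(z) = (1 + 13/14z)/(1 − 1/14z).

Need |R(x)|<1, x<0.
x=-0.72: |R|=0.3152
R=−1: 1+13/14x = −1+1/14x ⇒ -6/7x=2 ⇒ x=2/(-6/7)=-2.3333
Confirm numerically:
  x=-1.781: |R|=0.58000 <1
  x=-1.730: |R|=0.53973 <1
  x=-1.106: |R|=0.02502 <1
  x=-2.732: |R|=1.28592 >1
  x=-2.444: |R|=1.08076 >1
So |R|<1 on (-2.3333, 0).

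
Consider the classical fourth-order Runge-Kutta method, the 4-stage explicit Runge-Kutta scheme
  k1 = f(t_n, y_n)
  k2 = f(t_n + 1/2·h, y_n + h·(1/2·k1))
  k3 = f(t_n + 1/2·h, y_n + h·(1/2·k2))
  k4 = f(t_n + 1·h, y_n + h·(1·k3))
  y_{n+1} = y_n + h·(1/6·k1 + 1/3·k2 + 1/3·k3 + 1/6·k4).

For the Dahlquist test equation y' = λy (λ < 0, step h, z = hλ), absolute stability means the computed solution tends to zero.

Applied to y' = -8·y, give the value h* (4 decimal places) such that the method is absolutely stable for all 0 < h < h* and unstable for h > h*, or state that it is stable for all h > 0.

On y'=λy, z=hλ:
  order 4, 4-stage ⇒ R(z)=1+z+z^2/2+z^3/6+z^4/24
  (e.g. R(-0.74)=0.47876, |R|=0.47876)

Need |R(x)|<1, x<0.
x=-0.74: |R|=0.4788
|R(-2.31)|=0.4901 |R(-2.11)|=0.3763 |R(-1.75)|=0.2788
Bisect:
  x_lo=-3.3506 |R|=2.2449  x_hi=-0.3168 |R|=0.7285
  mid=-1.83373 |R|=0.29100 →hi
  mid=-2.59218 |R|=0.74580 →hi
  mid=-2.97141 |R|=1.31883 →lo
  mid=-2.78179 |R|=0.99474 →hi
  mid=-2.87660 |R|=1.14662 →lo
  mid=-2.82920 |R|=1.06824 →lo
  mid=-2.80550 |R|=1.03089 →lo
  mid=-2.79365 |R|=1.01267 →lo
  ...
  [-2.78531,-2.78513] ⇒ x*=-2.7853
So |R|<1 on (-2.7853, 0).

(-2.7853,0); λ=-8 ⇒ h* = 0.3482.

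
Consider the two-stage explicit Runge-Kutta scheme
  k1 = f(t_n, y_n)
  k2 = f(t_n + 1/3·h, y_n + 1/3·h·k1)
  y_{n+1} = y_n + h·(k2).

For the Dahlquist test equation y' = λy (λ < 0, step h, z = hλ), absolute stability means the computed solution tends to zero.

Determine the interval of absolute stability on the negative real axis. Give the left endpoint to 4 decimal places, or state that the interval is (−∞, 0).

Set f=λy, z=hλ:
  k1=λy_n ⇒ h·k1=z·y_n;  k2=λ(1+1/3z)y_n ⇒ h·k2=z(1+1/3z)y_n
  y_{n+1}/y_n = 1 + z(1+1/3z) = 1 + z + 1/3z²
  R(z) = 1 + z + 1/3z².

Boundary: |R(x)|=1, x<0.
x=-1.19: |R|=0.2820
R=1: x+1/3x²=0 ⇒ x=−3=-3.0000; min R=1−1/(4·1/3)=0.2500>−1
Confirm numerically:
  x=-2.120: |R|=0.37813 <1
  x=-2.098: |R|=0.36920 <1
  x=-1.206: |R|=0.27881 <1
  x=-3.580: |R|=1.69213 >1
  x=-3.382: |R|=1.43064 >1
  x=-3.202: |R|=1.21560 >1
So |R|<1 on (-3.0000, 0).

z∈(-3.0000,0).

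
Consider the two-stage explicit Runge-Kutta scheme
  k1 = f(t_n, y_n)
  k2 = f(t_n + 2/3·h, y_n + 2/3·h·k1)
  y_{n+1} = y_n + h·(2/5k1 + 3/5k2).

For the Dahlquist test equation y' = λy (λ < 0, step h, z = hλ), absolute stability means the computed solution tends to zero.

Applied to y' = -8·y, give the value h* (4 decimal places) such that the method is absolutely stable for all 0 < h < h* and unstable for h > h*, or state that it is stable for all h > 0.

Test eqn y'=λy, z=hλ:
  k1=λy_n ⇒ h·k1=z·y_n;  k2=λ(1+2/3z)y_n ⇒ h·k2=z(1+2/3z)y_n
  y_{n+1}/y_n = 1 + 2/5z + 3/5z(1+2/3z) = 1 + z + 2/5z²
  ⇒ R(z) = 1 + z + 2/5z².

Need |R(x)|<1, x<0.
x=-1.12: |R|=0.3818
R=1: x+2/5x²=0 ⇒ x=−5/2=-2.5000; min R=1−1/(4·2/5)=0.3750>−1
Confirm numerically:
  x=-2.278: |R|=0.79771 <1
  x=-1.738: |R|=0.47026 <1
  x=-1.604: |R|=0.42513 <1
  x=-2.802: |R|=1.33848 >1
  x=-2.779: |R|=1.31014 >1
  x=-2.702: |R|=1.21832 >1
So |R|<1 on (-2.5000, 0).

(-2.5000,0); λ=-8 ⇒ h* = (5/2)/8 = 0.3125.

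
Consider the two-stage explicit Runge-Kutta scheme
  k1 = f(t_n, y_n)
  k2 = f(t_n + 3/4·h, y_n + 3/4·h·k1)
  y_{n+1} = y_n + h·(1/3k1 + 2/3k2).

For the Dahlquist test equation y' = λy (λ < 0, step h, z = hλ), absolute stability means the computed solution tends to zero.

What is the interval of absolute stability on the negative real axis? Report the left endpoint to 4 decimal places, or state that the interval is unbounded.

Set f=λy, z=hλ:
  k1=λy_n ⇒ h·k1=z·y_n;  k2=λ(1+3/4z)y_n ⇒ h·k2=z(1+3/4z)y_n
  y_{n+1}/y_n = 1 + 1/3z + 2/3z(1+3/4z) = 1 + z + 1/2z²
  Hence R(z) = 1 + z + 1/2z².

Need |R(x)|<1, x<0.
x=-1.67: |R|=0.7244
R=1: x+1/2x²=0 ⇒ x=−2=-2.0000; min R=1−1/(4·1/2)=0.5000>−1
Confirm numerically:
  x=-1.867: |R|=0.87584 <1
  x=-1.435: |R|=0.59461 <1
  x=-1.159: |R|=0.51264 <1
  x=-0.964: |R|=0.50065 <1
  x=-2.587: |R|=1.75928 >1
  x=-2.396: |R|=1.47441 >1
  x=-2.177: |R|=1.19266 >1
Interval (-2.0000, 0).

(-2.0000, 0).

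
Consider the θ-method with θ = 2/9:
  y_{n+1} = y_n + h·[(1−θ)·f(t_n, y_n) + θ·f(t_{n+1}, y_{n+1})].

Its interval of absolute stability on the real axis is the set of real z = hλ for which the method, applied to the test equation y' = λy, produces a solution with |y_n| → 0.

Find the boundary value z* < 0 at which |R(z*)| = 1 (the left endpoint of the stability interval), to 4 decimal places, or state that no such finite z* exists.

z* = -3.6000.

On y'=λy, z=hλ:
  y_{n+1} = y_n + z·[7/9·y_n + 2/9·y_{n+1}] ⇒ (1 − 2/9z)y_{n+1} = (1 + 7/9z)y_n
  R(z) = (1 + 7/9z)/(1 − 2/9z).

Solve |R(x)|<1 on ℝ⁻.
x=-0.96: |R|=0.2088
R=−1: 1+7/9x = −1+2/9x ⇒ -5/9x=2 ⇒ x=2/(-5/9)=-3.6000
Confirm numerically:
  x=-2.556: |R|=0.63010 <1
  x=-2.219: |R|=0.48616 <1
  x=-1.714: |R|=0.24123 <1
  x=-1.594: |R|=0.17706 <1
  x=-3.891: |R|=1.08670 >1
  x=-3.624: |R|=1.00739 >1
Stable set (-3.6000, 0).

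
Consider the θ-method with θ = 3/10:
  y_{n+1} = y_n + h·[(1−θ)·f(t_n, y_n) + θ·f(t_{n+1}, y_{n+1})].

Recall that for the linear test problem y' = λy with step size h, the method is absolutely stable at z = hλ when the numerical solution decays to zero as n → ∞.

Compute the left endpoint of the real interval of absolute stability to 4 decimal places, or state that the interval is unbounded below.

z* = -5.0000.

Set f=λy, z=hλ:
  y_{n+1} = y_n + z·[7/10·y_n + 3/10·y_{n+1}] ⇒ (1 − 3/10z)y_{n+1} = (1 + 7/10z)y_n
  ⇒ R(z) = (1 + 7/10z)/(1 − 3/10z).

Solve |R(x)|<1 on ℝ⁻.
x=-1.34: |R|=0.0442
R=−1: 1+7/10x = −1+3/10x ⇒ -2/5x=2 ⇒ x=2/(-2/5)=-5.0000
Confirm numerically:
  x=-4.869: |R|=0.97871 <1
  x=-3.605: |R|=0.73192 <1
  x=-3.195: |R|=0.63135 <1
  x=-5.275: |R|=1.04259 >1
  x=-5.134: |R|=1.02110 >1
Stable set (-5.0000, 0).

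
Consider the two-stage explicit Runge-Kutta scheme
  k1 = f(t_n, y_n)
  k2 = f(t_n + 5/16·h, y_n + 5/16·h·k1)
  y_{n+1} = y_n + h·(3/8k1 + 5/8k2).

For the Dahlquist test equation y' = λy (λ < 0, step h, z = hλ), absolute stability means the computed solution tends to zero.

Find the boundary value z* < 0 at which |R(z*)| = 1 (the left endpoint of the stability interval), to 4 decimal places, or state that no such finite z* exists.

Test eqn y'=λy, z=hλ:
  k1=λy_n ⇒ h·k1=z·y_n;  k2=λ(1+5/16z)y_n ⇒ h·k2=z(1+5/16z)y_n
  y_{n+1}/y_n = 1 + 3/8z + 5/8z(1+5/16z) = 1 + z + 25/128z²
  Hence R(z) = 1 + z + 25/128z².

Solve |R(x)|<1 on ℝ⁻.
x=-1.58: |R|=0.0924
R=1: x+25/128x²=0 ⇒ x=−128/25=-5.1200; min R=1−1/(4·25/128)=-0.2800>−1
Confirm numerically:
  x=-4.676: |R|=0.59450 <1
  x=-4.522: |R|=0.47184 <1
  x=-3.743: |R|=0.00666 <1
  x=-3.529: |R|=0.09661 <1
  x=-5.584: |R|=1.50605 >1
  x=-5.307: |R|=1.19383 >1
  x=-5.177: |R|=1.05763 >1
So |R|<1 on (-5.1200, 0).

z* = -5.1200.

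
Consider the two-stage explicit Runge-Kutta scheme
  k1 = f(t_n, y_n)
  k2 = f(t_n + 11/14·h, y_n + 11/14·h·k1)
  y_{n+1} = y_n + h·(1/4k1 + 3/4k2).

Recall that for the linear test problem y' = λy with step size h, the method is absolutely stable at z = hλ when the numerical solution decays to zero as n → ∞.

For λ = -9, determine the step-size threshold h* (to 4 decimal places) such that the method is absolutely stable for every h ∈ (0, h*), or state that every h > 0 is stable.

On y'=λy, z=hλ:
  k1=λy_n ⇒ h·k1=z·y_n;  k2=λ(1+11/14z)y_n ⇒ h·k2=z(1+11/14z)y_n
  y_{n+1}/y_n = 1 + 1/4z + 3/4z(1+11/14z) = 1 + z + 33/56z²
  R(z) = 1 + z + 33/56z².

Solve |R(x)|<1 on ℝ⁻.
x=-0.67: |R|=0.5945
R=1: x+33/56x²=0 ⇒ x=−56/33=-1.6970; min R=1−1/(4·33/56)=0.5758>−1
Confirm numerically:
  x=-1.406: |R|=0.75892 <1
  x=-1.127: |R|=0.62147 <1
  x=-0.822: |R|=0.57617 <1
  x=-2.257: |R|=1.74485 >1
  x=-1.786: |R|=1.09370 >1
So |R|<1 on (-1.6970, 0).

(-1.6970,0); λ=-9 ⇒ h* = (56/33)/9 = 0.1886.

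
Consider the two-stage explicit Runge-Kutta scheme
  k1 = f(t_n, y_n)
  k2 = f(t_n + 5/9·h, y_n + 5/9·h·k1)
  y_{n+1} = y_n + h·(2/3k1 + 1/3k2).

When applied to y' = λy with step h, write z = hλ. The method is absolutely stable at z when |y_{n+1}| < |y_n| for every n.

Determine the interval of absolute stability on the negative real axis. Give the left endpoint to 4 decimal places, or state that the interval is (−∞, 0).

(-5.4000, 0).

Test eqn y'=λy, z=hλ:
  k1=λy_n ⇒ h·k1=z·y_n;  k2=λ(1+5/9z)y_n ⇒ h·k2=z(1+5/9z)y_n
  y_{n+1}/y_n = 1 + 2/3z + 1/3z(1+5/9z) = 1 + z + 5/27z²
  R(z) = 1 + z + 5/27z².

Boundary: |R(x)|=1, x<0.
x=-0.93: |R|=0.2302
R=1: x+5/27x²=0 ⇒ x=−27/5=-5.4000; min R=1−1/(4·5/27)=-0.3500>−1
Confirm numerically:
  x=-5.224: |R|=0.82974 <1
  x=-3.535: |R|=0.22088 <1
  x=-3.061: |R|=0.32587 <1
  x=-5.859: |R|=1.49801 >1
  x=-5.617: |R|=1.22572 >1
  x=-5.576: |R|=1.18174 >1
Stable set (-5.4000, 0).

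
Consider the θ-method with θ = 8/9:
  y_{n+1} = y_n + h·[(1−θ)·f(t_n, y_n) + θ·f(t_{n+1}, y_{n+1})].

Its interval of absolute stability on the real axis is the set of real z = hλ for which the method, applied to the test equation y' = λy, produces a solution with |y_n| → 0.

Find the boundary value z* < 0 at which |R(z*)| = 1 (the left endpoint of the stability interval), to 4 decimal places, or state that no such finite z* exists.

interval (−∞, 0).

On y'=λy, z=hλ:
  y_{n+1} = y_n + z·[1/9·y_n + 8/9·y_{n+1}] ⇒ (1 − 8/9z)y_{n+1} = (1 + 1/9z)y_n
  ⇒ R(z) = (1 + 1/9z)/(1 − 8/9z).

Boundary: |R(x)|=1, x<0.
x=-0.65: |R|=0.5880
x=-2: |R|=0.2800
x=-10: |R|=0.0112
x=-100: |R|=0.1125
θ=8/9≥1/2 ⇒ |1+1/9x|<|1−8/9x| ∀x<0 ⇒ interval (−∞,0).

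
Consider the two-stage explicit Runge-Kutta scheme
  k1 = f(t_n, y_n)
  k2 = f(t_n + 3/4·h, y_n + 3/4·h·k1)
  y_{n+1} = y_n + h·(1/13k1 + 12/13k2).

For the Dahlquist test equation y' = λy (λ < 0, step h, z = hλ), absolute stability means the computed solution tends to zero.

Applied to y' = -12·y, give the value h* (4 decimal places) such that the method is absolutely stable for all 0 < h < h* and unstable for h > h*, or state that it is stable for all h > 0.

(-1.4444,0); λ=-12 ⇒ h* = (13/9)/12 = 0.1204.

Test eqn y'=λy, z=hλ:
  k1=λy_n ⇒ h·k1=z·y_n;  k2=λ(1+3/4z)y_n ⇒ h·k2=z(1+3/4z)y_n
  y_{n+1}/y_n = 1 + 1/13z + 12/13z(1+3/4z) = 1 + z + 9/13z²
  R(z) = 1 + z + 9/13z².

Need |R(x)|<1, x<0.
x=-1.49: |R|=1.0470
R=1: x+9/13x²=0 ⇒ x=−13/9=-1.4444; min R=1−1/(4·9/13)=0.6389>−1
Confirm numerically:
  x=-1.163: |R|=0.77339 <1
  x=-1.102: |R|=0.73874 <1
  x=-0.859: |R|=0.65184 <1
  x=-0.720: |R|=0.63889 <1
  x=-1.882: |R|=1.57010 >1
  x=-1.610: |R|=1.18453 >1
Interval (-1.4444, 0).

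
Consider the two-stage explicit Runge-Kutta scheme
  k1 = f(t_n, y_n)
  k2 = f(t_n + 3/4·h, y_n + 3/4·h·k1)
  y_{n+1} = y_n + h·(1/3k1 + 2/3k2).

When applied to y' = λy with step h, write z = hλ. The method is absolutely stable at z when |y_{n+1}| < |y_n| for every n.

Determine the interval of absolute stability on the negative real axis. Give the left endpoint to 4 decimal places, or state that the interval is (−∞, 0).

(-2.0000, 0).

With y'=λy (z=hλ):
  k1=λy_n ⇒ h·k1=z·y_n;  k2=λ(1+3/4z)y_n ⇒ h·k2=z(1+3/4z)y_n
  y_{n+1}/y_n = 1 + 1/3z + 2/3z(1+3/4z) = 1 + z + 1/2z²
  Hence R(z) = 1 + z + 1/2z².

Solve |R(x)|<1 on ℝ⁻.
x=-1.04: |R|=0.5008
R=1: x+1/2x²=0 ⇒ x=−2=-2.0000; min R=1−1/(4·1/2)=0.5000>−1
Confirm numerically:
  x=-1.573: |R|=0.66416 <1
  x=-1.550: |R|=0.65125 <1
  x=-1.160: |R|=0.51280 <1
  x=-0.974: |R|=0.50034 <1
  x=-2.583: |R|=1.75294 >1
  x=-2.487: |R|=1.60558 >1
  x=-2.299: |R|=1.34370 >1
So |R|<1 on (-2.0000, 0).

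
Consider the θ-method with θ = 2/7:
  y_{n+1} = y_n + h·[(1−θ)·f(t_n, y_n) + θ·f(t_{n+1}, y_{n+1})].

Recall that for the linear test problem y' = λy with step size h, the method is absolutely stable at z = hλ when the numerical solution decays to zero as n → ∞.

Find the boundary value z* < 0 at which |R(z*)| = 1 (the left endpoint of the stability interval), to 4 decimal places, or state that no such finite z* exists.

Set f=λy, z=hλ:
  y_{n+1} = y_n + z·[5/7·y_n + 2/7·y_{n+1}] ⇒ (1 − 2/7z)y_{n+1} = (1 + 5/7z)y_n
  R(z) = (1 + 5/7z)/(1 − 2/7z).

Boundary: |R(x)|=1, x<0.
x=-1.23: |R|=0.0899
R=−1: 1+5/7x = −1+2/7x ⇒ -3/7x=2 ⇒ x=2/(-3/7)=-4.6667
Confirm numerically:
  x=-3.806: |R|=0.82330 <1
  x=-3.185: |R|=0.66754 <1
  x=-2.088: |R|=0.30780 <1
  x=-5.112: |R|=1.07757 >1
  x=-4.972: |R|=1.05406 >1
  x=-4.943: |R|=1.04909 >1
Interval (-4.6667, 0).

z* = -4.6667.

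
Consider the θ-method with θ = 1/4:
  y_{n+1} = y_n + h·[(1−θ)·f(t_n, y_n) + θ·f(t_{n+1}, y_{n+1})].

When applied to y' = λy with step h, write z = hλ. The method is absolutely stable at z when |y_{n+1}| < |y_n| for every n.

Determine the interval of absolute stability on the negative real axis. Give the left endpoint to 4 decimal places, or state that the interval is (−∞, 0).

Set f=λy, z=hλ:
  y_{n+1} = y_n + z·[3/4·y_n + 1/4·y_{n+1}] ⇒ (1 − 1/4z)y_{n+1} = (1 + 3/4z)y_n
  so R(z) = (1 + 3/4z)/(1 − 1/4z).

Find x<0 with |R(x)|<1.
x=-0.99: |R|=0.2064
R=−1: 1+3/4x = −1+1/4x ⇒ -1/2x=2 ⇒ x=2/(-1/2)=-4.0000
Confirm numerically:
  x=-2.827: |R|=0.65636 <1
  x=-2.425: |R|=0.50973 <1
  x=-1.694: |R|=0.19002 <1
  x=-4.266: |R|=1.06436 >1
  x=-4.134: |R|=1.03295 >1
  x=-4.079: |R|=1.01956 >1
Stable set (-4.0000, 0).

(-4.0000, 0).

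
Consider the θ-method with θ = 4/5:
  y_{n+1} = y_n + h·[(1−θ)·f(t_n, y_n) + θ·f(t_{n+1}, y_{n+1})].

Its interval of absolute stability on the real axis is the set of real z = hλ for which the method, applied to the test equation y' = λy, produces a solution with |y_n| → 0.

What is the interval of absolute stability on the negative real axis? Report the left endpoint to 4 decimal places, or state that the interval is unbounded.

(−∞, 0) — no finite endpoint.

Set f=λy, z=hλ:
  y_{n+1} = y_n + z·[1/5·y_n + 4/5·y_{n+1}] ⇒ (1 − 4/5z)y_{n+1} = (1 + 1/5z)y_n
  R(z) = (1 + 1/5z)/(1 − 4/5z).

Need |R(x)|<1, x<0.
x=-1.36: |R|=0.3487
x=-2: |R|=0.2308
x=-10: |R|=0.1111
x=-100: |R|=0.2346
θ=4/5≥1/2 ⇒ |1+1/5x|<|1−4/5x| ∀x<0 ⇒ unbounded interval.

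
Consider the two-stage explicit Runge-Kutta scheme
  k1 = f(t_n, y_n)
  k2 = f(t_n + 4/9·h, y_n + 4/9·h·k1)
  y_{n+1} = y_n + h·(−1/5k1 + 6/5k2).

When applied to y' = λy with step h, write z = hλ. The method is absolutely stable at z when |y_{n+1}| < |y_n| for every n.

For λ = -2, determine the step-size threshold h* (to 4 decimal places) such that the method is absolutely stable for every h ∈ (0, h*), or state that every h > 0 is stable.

(-1.8750,0); λ=-2 ⇒ h* = (15/8)/2 = 0.9375.

On y'=λy, z=hλ:
  k1=λy_n ⇒ h·k1=z·y_n;  k2=λ(1+4/9z)y_n ⇒ h·k2=z(1+4/9z)y_n
  y_{n+1}/y_n = 1 − 1/5z + 6/5z(1+4/9z) = 1 + z + 8/15z²
  R(z) = 1 + z + 8/15z².

Solve |R(x)|<1 on ℝ⁻.
x=-0.53: |R|=0.6198
R=1: x+8/15x²=0 ⇒ x=−15/8=-1.8750; min R=1−1/(4·8/15)=0.5312>−1
Confirm numerically:
  x=-1.817: |R|=0.94379 <1
  x=-1.677: |R|=0.82291 <1
  x=-0.979: |R|=0.53217 <1
  x=-0.865: |R|=0.53405 <1
  x=-2.439: |R|=1.73365 >1
  x=-1.925: |R|=1.05133 >1
Stable set (-1.8750, 0).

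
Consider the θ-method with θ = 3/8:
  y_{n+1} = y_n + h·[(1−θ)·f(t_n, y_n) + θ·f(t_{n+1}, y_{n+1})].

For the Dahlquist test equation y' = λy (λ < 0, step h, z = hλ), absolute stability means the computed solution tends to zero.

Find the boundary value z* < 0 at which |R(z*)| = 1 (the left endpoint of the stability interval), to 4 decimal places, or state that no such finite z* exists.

On y'=λy, z=hλ:
  y_{n+1} = y_n + z·[5/8·y_n + 3/8·y_{n+1}] ⇒ (1 − 3/8z)y_{n+1} = (1 + 5/8z)y_n
  R(z) = (1 + 5/8z)/(1 − 3/8z).

Find x<0 with |R(x)|<1.
x=-1.52: |R|=0.0318
R=−1: 1+5/8x = −1+3/8x ⇒ -1/4x=2 ⇒ x=2/(-1/4)=-8.0000
Confirm numerically:
  x=-5.860: |R|=0.83268 <1
  x=-4.968: |R|=0.73524 <1
  x=-4.311: |R|=0.64754 <1
  x=-8.542: |R|=1.03224 >1
  x=-8.457: |R|=1.02739 >1
So |R|<1 on (-8.0000, 0).

z* = -8.0000.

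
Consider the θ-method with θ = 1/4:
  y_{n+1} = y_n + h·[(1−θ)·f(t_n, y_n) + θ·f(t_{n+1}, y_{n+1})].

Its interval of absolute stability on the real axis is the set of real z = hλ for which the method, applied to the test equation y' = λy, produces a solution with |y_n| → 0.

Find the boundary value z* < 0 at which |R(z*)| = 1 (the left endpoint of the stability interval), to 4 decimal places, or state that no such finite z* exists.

z* = -4.0000.

Test eqn y'=λy, z=hλ:
  y_{n+1} = y_n + z·[3/4·y_n + 1/4·y_{n+1}] ⇒ (1 − 1/4z)y_{n+1} = (1 + 3/4z)y_n
  R(z) = (1 + 3/4z)/(1 − 1/4z).

Need |R(x)|<1, x<0.
x=-1.35: |R|=0.0093
R=−1: 1+3/4x = −1+1/4x ⇒ -1/2x=2 ⇒ x=2/(-1/2)=-4.0000
Confirm numerically:
  x=-3.200: |R|=0.77778 <1
  x=-3.174: |R|=0.76972 <1
  x=-2.989: |R|=0.71069 <1
  x=-4.282: |R|=1.06810 >1
  x=-4.252: |R|=1.06108 >1
  x=-4.202: |R|=1.04926 >1
So |R|<1 on (-4.0000, 0).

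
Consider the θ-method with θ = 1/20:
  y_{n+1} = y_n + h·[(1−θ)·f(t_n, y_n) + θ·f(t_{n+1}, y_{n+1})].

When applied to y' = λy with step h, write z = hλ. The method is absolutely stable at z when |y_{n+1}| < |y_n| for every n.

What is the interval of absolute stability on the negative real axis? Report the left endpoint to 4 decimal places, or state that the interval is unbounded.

On y'=λy, z=hλ:
  y_{n+1} = y_n + z·[19/20·y_n + 1/20·y_{n+1}] ⇒ (1 − 1/20z)y_{n+1} = (1 + 19/20z)y_n
  so R(z) = (1 + 19/20z)/(1 − 1/20z).

Need |R(x)|<1, x<0.
x=-1.16: |R|=0.0964
R=−1: 1+19/20x = −1+1/20x ⇒ -9/10x=2 ⇒ x=2/(-9/10)=-2.2222
Confirm numerically:
  x=-1.735: |R|=0.59650 <1
  x=-1.622: |R|=0.50032 <1
  x=-1.200: |R|=0.13208 <1
  x=-2.790: |R|=1.44844 >1
  x=-2.541: |R|=1.25456 >1
  x=-2.359: |R|=1.11011 >1
Stable set (-2.2222, 0).

z∈(-2.2222,0).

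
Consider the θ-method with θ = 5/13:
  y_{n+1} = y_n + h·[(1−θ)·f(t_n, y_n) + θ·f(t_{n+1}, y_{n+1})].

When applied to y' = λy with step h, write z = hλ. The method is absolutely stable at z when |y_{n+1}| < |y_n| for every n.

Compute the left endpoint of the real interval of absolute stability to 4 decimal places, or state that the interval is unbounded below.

Set f=λy, z=hλ:
  y_{n+1} = y_n + z·[8/13·y_n + 5/13·y_{n+1}] ⇒ (1 − 5/13z)y_{n+1} = (1 + 8/13z)y_n
  so R(z) = (1 + 8/13z)/(1 − 5/13z).

Boundary: |R(x)|=1, x<0.
x=-0.39: |R|=0.6609
R=−1: 1+8/13x = −1+5/13x ⇒ -3/13x=2 ⇒ x=2/(-3/13)=-8.6667
Confirm numerically:
  x=-4.462: |R|=0.64276 <1
  x=-4.059: |R|=0.58483 <1
  x=-4.049: |R|=0.58331 <1
  x=-9.006: |R|=1.01754 >1
  x=-8.843: |R|=1.00925 >1
So |R|<1 on (-8.6667, 0).

left endpoint -8.6667.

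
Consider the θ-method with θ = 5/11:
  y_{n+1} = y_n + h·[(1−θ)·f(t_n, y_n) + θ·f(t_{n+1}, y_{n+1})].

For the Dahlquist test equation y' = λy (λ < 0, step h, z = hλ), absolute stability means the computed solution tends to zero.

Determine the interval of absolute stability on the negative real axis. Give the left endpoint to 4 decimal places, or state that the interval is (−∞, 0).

Test eqn y'=λy, z=hλ:
  y_{n+1} = y_n + z·[6/11·y_n + 5/11·y_{n+1}] ⇒ (1 − 5/11z)y_{n+1} = (1 + 6/11z)y_n
  Hence R(z) = (1 + 6/11z)/(1 − 5/11z).

Solve |R(x)|<1 on ℝ⁻.
x=-0.34: |R|=0.7055
R=−1: 1+6/11x = −1+5/11x ⇒ -1/11x=2 ⇒ x=2/(-1/11)=-22.0000
Confirm numerically:
  x=-19.660: |R|=0.97859 <1
  x=-19.393: |R|=0.97585 <1
  x=-10.827: |R|=0.82846 <1
  x=-22.510: |R|=1.00413 >1
  x=-22.279: |R|=1.00228 >1
  x=-22.044: |R|=1.00036 >1
Stable set (-22.0000, 0).

z∈(-22.0000,0).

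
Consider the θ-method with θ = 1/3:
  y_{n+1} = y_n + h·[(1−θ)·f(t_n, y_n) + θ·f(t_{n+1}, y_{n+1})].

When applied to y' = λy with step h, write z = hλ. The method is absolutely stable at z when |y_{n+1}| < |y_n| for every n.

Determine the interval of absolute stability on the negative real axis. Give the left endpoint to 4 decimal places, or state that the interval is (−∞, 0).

On y'=λy, z=hλ:
  y_{n+1} = y_n + z·[2/3·y_n + 1/3·y_{n+1}] ⇒ (1 − 1/3z)y_{n+1} = (1 + 2/3z)y_n
  R(z) = (1 + 2/3z)/(1 − 1/3z).

Boundary: |R(x)|=1, x<0.
x=-1.71: |R|=0.0892
R=−1: 1+2/3x = −1+1/3x ⇒ -1/3x=2 ⇒ x=2/(-1/3)=-6.0000
Confirm numerically:
  x=-5.875: |R|=0.98592 <1
  x=-2.927: |R|=0.48153 <1
  x=-2.574: |R|=0.38536 <1
  x=-6.500: |R|=1.05263 >1
  x=-6.351: |R|=1.03754 >1
  x=-6.133: |R|=1.01456 >1
Stable set (-6.0000, 0).

z∈(-6.0000,0).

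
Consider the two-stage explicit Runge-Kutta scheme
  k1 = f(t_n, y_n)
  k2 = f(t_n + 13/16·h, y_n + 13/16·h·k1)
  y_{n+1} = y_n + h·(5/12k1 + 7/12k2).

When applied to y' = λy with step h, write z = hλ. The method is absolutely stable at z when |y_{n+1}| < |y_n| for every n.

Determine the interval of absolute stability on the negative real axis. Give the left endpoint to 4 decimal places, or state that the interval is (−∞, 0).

(-2.1099, 0).

Test eqn y'=λy, z=hλ:
  k1=λy_n ⇒ h·k1=z·y_n;  k2=λ(1+13/16z)y_n ⇒ h·k2=z(1+13/16z)y_n
  y_{n+1}/y_n = 1 + 5/12z + 7/12z(1+13/16z) = 1 + z + 91/192z²
  Hence R(z) = 1 + z + 91/192z².

Find x<0 with |R(x)|<1.
x=-1.24: |R|=0.4888
R=1: x+91/192x²=0 ⇒ x=−192/91=-2.1099; min R=1−1/(4·91/192)=0.4725>−1
Confirm numerically:
  x=-2.013: |R|=0.90756 <1
  x=-1.989: |R|=0.88604 <1
  x=-1.209: |R|=0.48378 <1
  x=-0.856: |R|=0.49129 <1
  x=-2.327: |R|=1.23945 >1
  x=-2.289: |R|=1.19431 >1
  x=-2.184: |R|=1.07671 >1
Interval (-2.1099, 0).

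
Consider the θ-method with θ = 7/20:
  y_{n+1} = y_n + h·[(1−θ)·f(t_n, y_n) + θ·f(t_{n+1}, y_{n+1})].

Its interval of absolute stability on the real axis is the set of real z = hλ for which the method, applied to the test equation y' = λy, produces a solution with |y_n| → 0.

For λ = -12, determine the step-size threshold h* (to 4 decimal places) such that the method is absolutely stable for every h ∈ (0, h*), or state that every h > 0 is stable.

On y'=λy, z=hλ:
  y_{n+1} = y_n + z·[13/20·y_n + 7/20·y_{n+1}] ⇒ (1 − 7/20z)y_{n+1} = (1 + 13/20z)y_n
  ⇒ R(z) = (1 + 13/20z)/(1 − 7/20z).

Boundary: |R(x)|=1, x<0.
x=-1.09: |R|=0.2110
R=−1: 1+13/20x = −1+7/20x ⇒ -3/10x=2 ⇒ x=2/(-3/10)=-6.6667
Confirm numerically:
  x=-5.327: |R|=0.85969 <1
  x=-4.843: |R|=0.79700 <1
  x=-4.610: |R|=0.76392 <1
  x=-2.944: |R|=0.44996 <1
  x=-7.232: |R|=1.04803 >1
  x=-7.097: |R|=1.03706 >1
Stable set (-6.6667, 0).

(-6.6667,0); λ=-12 ⇒ h* = (20/3)/12 = 0.5556.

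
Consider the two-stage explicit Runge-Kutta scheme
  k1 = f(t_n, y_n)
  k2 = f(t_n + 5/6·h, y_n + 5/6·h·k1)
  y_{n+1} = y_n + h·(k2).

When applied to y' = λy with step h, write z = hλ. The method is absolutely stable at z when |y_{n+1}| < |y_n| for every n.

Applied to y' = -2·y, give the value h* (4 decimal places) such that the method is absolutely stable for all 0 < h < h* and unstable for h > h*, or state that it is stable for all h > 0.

Set f=λy, z=hλ:
  k1=λy_n ⇒ h·k1=z·y_n;  k2=λ(1+5/6z)y_n ⇒ h·k2=z(1+5/6z)y_n
  y_{n+1}/y_n = 1 + z(1+5/6z) = 1 + z + 5/6z²
  so R(z) = 1 + z + 5/6z².

Need |R(x)|<1, x<0.
x=-0.46: |R|=0.7163
R=1: x+5/6x²=0 ⇒ x=−6/5=-1.2000; min R=1−1/(4·5/6)=0.7000>−1
Confirm numerically:
  x=-1.000: |R|=0.83333 <1
  x=-0.580: |R|=0.70033 <1
  x=-0.547: |R|=0.70234 <1
  x=-1.748: |R|=1.79825 >1
  x=-1.687: |R|=1.68464 >1
So |R|<1 on (-1.2000, 0).

(-1.2000,0); λ=-2 ⇒ h* = (6/5)/2 = 0.6000.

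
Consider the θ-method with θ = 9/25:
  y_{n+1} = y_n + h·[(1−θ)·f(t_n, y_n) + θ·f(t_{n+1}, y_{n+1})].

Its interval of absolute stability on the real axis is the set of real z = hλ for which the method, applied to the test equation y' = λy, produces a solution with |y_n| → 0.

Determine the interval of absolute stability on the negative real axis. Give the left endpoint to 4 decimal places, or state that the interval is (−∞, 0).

Set f=λy, z=hλ:
  y_{n+1} = y_n + z·[16/25·y_n + 9/25·y_{n+1}] ⇒ (1 − 9/25z)y_{n+1} = (1 + 16/25z)y_n
  Hence R(z) = (1 + 16/25z)/(1 − 9/25z).

Boundary: |R(x)|=1, x<0.
x=-1.16: |R|=0.1817
R=−1: 1+16/25x = −1+9/25x ⇒ -7/25x=2 ⇒ x=2/(-7/25)=-7.1429
Confirm numerically:
  x=-6.252: |R|=0.92327 <1
  x=-5.924: |R|=0.89106 <1
  x=-3.963: |R|=0.63310 <1
  x=-7.420: |R|=1.02114 >1
  x=-7.398: |R|=1.01950 >1
  x=-7.332: |R|=1.01455 >1
So |R|<1 on (-7.1429, 0).

(-7.1429, 0).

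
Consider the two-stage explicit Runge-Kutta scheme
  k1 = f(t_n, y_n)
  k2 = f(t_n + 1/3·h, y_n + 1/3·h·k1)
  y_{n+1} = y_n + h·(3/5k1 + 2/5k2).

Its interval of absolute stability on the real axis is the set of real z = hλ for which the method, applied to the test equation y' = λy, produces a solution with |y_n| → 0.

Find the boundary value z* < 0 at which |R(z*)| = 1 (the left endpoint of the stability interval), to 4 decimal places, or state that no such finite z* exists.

z* = -7.5000.

Test eqn y'=λy, z=hλ:
  k1=λy_n ⇒ h·k1=z·y_n;  k2=λ(1+1/3z)y_n ⇒ h·k2=z(1+1/3z)y_n
  y_{n+1}/y_n = 1 + 3/5z + 2/5z(1+1/3z) = 1 + z + 2/15z²
  so R(z) = 1 + z + 2/15z².

Boundary: |R(x)|=1, x<0.
x=-0.97: |R|=0.1555
R=1: x+2/15x²=0 ⇒ x=−15/2=-7.5000; min R=1−1/(4·2/15)=-0.8750>−1
Confirm numerically:
  x=-6.546: |R|=0.16735 <1
  x=-5.484: |R|=0.47410 <1
  x=-3.578: |R|=0.87106 <1
  x=-7.941: |R|=1.46693 >1
  x=-7.744: |R|=1.25194 >1
  x=-7.743: |R|=1.25087 >1
Stable set (-7.5000, 0).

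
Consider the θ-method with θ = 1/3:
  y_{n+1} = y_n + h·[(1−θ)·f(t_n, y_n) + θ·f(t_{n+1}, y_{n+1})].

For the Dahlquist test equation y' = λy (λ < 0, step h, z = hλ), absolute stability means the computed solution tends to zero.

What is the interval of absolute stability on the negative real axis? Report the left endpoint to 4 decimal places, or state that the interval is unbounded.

(-6.0000, 0).

On y'=λy, z=hλ:
  y_{n+1} = y_n + z·[2/3·y_n + 1/3·y_{n+1}] ⇒ (1 − 1/3z)y_{n+1} = (1 + 2/3z)y_n
  so R(z) = (1 + 2/3z)/(1 − 1/3z).

Find x<0 with |R(x)|<1.
x=-1.45: |R|=0.0225
R=−1: 1+2/3x = −1+1/3x ⇒ -1/3x=2 ⇒ x=2/(-1/3)=-6.0000
Confirm numerically:
  x=-5.080: |R|=0.88614 <1
  x=-4.279: |R|=0.76357 <1
  x=-4.277: |R|=0.76323 <1
  x=-6.356: |R|=1.03805 >1
  x=-6.354: |R|=1.03784 >1
So |R|<1 on (-6.0000, 0).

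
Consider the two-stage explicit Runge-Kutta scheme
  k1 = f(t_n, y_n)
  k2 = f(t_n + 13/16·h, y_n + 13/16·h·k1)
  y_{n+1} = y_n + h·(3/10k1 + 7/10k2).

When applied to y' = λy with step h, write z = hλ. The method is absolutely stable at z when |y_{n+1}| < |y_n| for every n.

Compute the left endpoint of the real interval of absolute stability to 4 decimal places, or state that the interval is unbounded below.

left endpoint -1.7582.

Test eqn y'=λy, z=hλ:
  k1=λy_n ⇒ h·k1=z·y_n;  k2=λ(1+13/16z)y_n ⇒ h·k2=z(1+13/16z)y_n
  y_{n+1}/y_n = 1 + 3/10z + 7/10z(1+13/16z) = 1 + z + 91/160z²
  so R(z) = 1 + z + 91/160z².

Boundary: |R(x)|=1, x<0.
x=-1.29: |R|=0.6565
R=1: x+91/160x²=0 ⇒ x=−160/91=-1.7582; min R=1−1/(4·91/160)=0.5604>−1
Confirm numerically:
  x=-1.259: |R|=0.64251 <1
  x=-0.891: |R|=0.56052 <1
  x=-0.796: |R|=0.56437 <1
  x=-2.083: |R|=1.38474 >1
  x=-1.841: |R|=1.08665 >1
  x=-1.833: |R|=1.07794 >1
So |R|<1 on (-1.7582, 0).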